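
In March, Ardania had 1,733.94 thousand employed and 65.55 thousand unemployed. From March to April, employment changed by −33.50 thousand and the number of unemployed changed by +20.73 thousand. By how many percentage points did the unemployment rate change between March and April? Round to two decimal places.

The unemployment rate changed by +1.19 percentage points.

March: labor force = 1,733.94 + 65.55 = 1,799.49; u = 65.55/1,799.49 = 3.64%.
April: labor force = 1,700.44 + 86.28 = 1,786.72; u = 86.28/1,786.72 = 4.83%.
Change = 4.83% − 3.64% = +1.19 pp.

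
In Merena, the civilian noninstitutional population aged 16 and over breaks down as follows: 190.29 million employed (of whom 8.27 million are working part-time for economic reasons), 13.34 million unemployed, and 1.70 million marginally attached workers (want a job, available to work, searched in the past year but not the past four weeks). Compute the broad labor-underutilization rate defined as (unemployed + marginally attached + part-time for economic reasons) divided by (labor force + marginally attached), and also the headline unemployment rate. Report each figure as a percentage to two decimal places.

Broad underutilization rate ≈ 11.35%; headline unemployment rate ≈ 6.55%.

Labor force = 190.29 + 13.34 = 203.63 million.
Numerator = 13.34 + 1.70 + 8.27 = 23.31 million.
Denominator = 203.63 + 1.70 = 205.33 million.
Broad rate = 23.31 / 205.33 = 11.35%.
Headline unemployment rate = 13.34 / 203.63 = 6.55%.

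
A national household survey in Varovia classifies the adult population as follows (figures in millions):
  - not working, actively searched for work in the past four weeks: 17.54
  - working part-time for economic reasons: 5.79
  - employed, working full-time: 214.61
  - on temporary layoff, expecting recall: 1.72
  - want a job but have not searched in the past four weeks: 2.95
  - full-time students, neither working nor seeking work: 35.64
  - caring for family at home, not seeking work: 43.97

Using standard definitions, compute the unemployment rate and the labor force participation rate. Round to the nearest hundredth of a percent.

Employed = 5.79 + 214.61 = 220.40 million (anyone who worked, including part-time for economic reasons, counts as employed).
Unemployed = 17.54 + 1.72 = 19.26 million (jobless and actively searching, or on temporary layoff).
Labor force = 220.40 + 19.26 = 239.66 million.
Not in labor force = 2.95 + 35.64 + 43.97 = 82.56 million (those not working and not actively searching are outside the labor force — including those who want a job but have given up searching).
Civilian working-age population = 239.66 + 82.56 = 322.22 million.
Unemployment rate = 19.26 / 239.66 = 8.04%.
Labor force participation rate = 239.66 / 322.22 = 74.38%.

Unemployment rate ≈ 8.04%; labor force participation rate ≈ 74.38%.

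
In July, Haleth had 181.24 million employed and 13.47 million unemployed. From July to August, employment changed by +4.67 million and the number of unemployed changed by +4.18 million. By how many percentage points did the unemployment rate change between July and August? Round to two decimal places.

July: labor force = 181.24 + 13.47 = 194.71; u = 13.47/194.71 = 6.92%.
August: labor force = 185.91 + 17.65 = 203.56; u = 17.65/203.56 = 8.67%.
Change = 8.67% − 6.92% = +1.75 pp.

The unemployment rate changed by +1.75 percentage points.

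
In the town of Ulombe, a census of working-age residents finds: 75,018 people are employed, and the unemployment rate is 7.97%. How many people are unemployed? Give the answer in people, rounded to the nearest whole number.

Let U be the number unemployed. The labor force is E + U, and U/(E+U) = 0.0797.
So U = 0.0797 × 75,018 / (1 − 0.0797) = 5978.93 / 0.9203 ≈ 6,497.

About 6,497 are unemployed.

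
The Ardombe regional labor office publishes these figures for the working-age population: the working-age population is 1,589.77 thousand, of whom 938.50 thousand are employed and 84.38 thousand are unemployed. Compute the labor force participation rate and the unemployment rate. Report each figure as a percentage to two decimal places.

Labor force participation rate ≈ 64.34%; unemployment rate ≈ 8.25%.

Labor force = employed + unemployed = 938.50 + 84.38 = 1,022.88 thousand.
Unemployment rate = 84.38 / 1,022.88 = 8.25%.
Labor force participation rate = 1,022.88 / 1,589.77 = 64.34%.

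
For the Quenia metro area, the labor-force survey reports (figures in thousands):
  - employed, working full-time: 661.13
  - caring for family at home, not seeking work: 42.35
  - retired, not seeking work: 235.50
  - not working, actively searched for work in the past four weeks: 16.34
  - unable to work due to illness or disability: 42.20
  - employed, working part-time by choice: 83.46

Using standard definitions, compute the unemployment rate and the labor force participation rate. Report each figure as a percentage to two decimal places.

Employed = 661.13 + 83.46 = 744.59 thousand.
Unemployed = 16.34 thousand.
Labor force = 744.59 + 16.34 = 760.93 thousand.
Not in labor force = 42.35 + 235.50 + 42.20 = 320.05 thousand (those not working and not actively searching are outside the labor force).
Civilian working-age population = 760.93 + 320.05 = 1,080.98 thousand.
Unemployment rate = 16.34 / 760.93 = 2.15%.
Labor force participation rate = 760.93 / 1,080.98 = 70.39%.

Unemployment rate ≈ 2.15%; labor force participation rate ≈ 70.39%.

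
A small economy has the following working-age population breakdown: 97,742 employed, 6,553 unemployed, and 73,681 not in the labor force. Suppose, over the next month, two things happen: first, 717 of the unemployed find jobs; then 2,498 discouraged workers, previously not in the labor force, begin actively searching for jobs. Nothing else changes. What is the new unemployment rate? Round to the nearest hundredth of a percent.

New unemployment rate ≈ 7.80%.

Initially, labor force = 97,742 + 6,553 = 104,295, so u = 6,553/104,295 = 6.28%.
After the first change, unemployed falls and employed rises by 717; labor force unchanged → E = 98,459, U = 5,836, labor force = 104,295.
After the second change, unemployed and labor force both rise by 2,498 → E = 98,459, U = 8,334, labor force = 106,793.
New unemployment rate = 8,334 / 106,793 = 7.80%.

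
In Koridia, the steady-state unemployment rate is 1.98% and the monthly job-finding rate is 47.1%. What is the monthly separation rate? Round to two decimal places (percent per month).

From u* = s/(s+f): s = u·f/(1−u).
s = 0.0198 × 47.1 / (1 − 0.0198) = 0.9326 / 0.9802 ≈ 0.95% per month.

Separation rate ≈ 0.95% per month.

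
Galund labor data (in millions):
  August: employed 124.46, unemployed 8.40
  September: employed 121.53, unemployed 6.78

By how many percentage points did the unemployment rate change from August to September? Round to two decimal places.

August: labor force = 124.46 + 8.40 = 132.86; u = 8.40/132.86 = 6.32%.
September: labor force = 121.53 + 6.78 = 128.31; u = 6.78/128.31 = 5.28%.
Change = 5.28% − 6.32% = −1.04 pp.

The unemployment rate changed by −1.04 percentage points.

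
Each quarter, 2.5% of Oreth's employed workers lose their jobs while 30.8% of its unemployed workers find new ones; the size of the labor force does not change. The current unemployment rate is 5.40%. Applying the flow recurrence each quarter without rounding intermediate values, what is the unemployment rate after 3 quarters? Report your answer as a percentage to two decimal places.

With a fixed labor force, u_{t+1} = u_t + s·(1−u_t) − f·u_t = u_t·(1−s−f) + s.
Here 1−s−f = 0.667 and s = 0.025.
u_1 = 0.054000 × 0.667 + 0.025 = 0.061018.
u_2 = 0.061018 × 0.667 + 0.025 = 0.065699.
u_3 = 0.065699 × 0.667 + 0.025 = 0.068821.

Unemployment rate after three quarters ≈ 6.88%.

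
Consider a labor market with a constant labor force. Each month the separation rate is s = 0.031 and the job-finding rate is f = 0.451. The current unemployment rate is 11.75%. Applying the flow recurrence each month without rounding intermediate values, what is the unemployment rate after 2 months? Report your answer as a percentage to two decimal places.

With a fixed labor force, u_{t+1} = u_t + s·(1−u_t) − f·u_t = u_t·(1−s−f) + s.
Here 1−s−f = 0.518 and s = 0.031.
u_1 = 0.117500 × 0.518 + 0.031 = 0.091865.
u_2 = 0.091865 × 0.518 + 0.031 = 0.078586.

Unemployment rate after two months ≈ 7.86%.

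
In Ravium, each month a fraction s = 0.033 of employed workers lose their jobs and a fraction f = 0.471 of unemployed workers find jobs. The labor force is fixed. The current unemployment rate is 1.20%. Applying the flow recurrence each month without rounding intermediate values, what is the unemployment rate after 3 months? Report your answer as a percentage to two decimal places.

Unemployment rate after three months ≈ 5.90%.

With a fixed labor force, u_{t+1} = u_t + s·(1−u_t) − f·u_t = u_t·(1−s−f) + s.
Here 1−s−f = 0.496 and s = 0.033.
u_1 = 0.012000 × 0.496 + 0.033 = 0.038952.
u_2 = 0.038952 × 0.496 + 0.033 = 0.052320.
u_3 = 0.052320 × 0.496 + 0.033 = 0.058951.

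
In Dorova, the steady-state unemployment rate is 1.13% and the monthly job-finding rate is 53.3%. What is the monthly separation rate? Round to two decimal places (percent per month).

From u* = s/(s+f): s = u·f/(1−u).
s = 0.0113 × 53.3 / (1 − 0.0113) = 0.6023 / 0.9887 ≈ 0.61% per month.

Separation rate ≈ 0.61% per month.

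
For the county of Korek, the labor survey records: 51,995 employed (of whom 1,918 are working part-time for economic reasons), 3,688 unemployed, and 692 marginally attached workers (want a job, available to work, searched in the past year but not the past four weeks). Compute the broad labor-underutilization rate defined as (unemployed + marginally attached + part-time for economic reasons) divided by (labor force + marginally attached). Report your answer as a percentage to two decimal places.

Broad underutilization rate ≈ 11.17%.

Labor force = 51,995 + 3,688 = 55,683.
Numerator = 3,688 + 692 + 1,918 = 6,298.
Denominator = 55,683 + 692 = 56,375.
Broad rate = 6,298 / 56,375 = 11.17%.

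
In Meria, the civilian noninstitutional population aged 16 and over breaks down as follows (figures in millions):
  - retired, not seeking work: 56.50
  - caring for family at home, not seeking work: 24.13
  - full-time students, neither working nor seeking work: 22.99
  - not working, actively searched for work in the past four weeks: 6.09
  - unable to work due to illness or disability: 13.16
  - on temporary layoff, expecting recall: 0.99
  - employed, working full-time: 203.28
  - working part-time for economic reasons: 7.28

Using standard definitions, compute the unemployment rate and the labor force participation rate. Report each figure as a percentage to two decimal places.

Employed = 203.28 + 7.28 = 210.56 million (anyone who worked, including part-time for economic reasons, counts as employed).
Unemployed = 6.09 + 0.99 = 7.08 million (jobless and actively searching, or on temporary layoff).
Labor force = 210.56 + 7.08 = 217.64 million.
Not in labor force = 56.50 + 24.13 + 22.99 + 13.16 = 116.78 million (those not working and not actively searching are outside the labor force).
Civilian working-age population = 217.64 + 116.78 = 334.42 million.
Unemployment rate = 7.08 / 217.64 = 3.25%.
Labor force participation rate = 217.64 / 334.42 = 65.08%.

Unemployment rate ≈ 3.25%; labor force participation rate ≈ 65.08%.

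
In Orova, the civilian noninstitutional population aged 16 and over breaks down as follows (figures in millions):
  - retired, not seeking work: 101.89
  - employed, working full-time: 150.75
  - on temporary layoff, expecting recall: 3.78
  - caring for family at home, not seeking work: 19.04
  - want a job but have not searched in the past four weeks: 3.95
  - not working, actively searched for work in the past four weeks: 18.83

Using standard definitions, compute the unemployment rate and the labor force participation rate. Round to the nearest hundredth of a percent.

Employed = 150.75 million.
Unemployed = 3.78 + 18.83 = 22.61 million (jobless and actively searching, or on temporary layoff).
Labor force = 150.75 + 22.61 = 173.36 million.
Not in labor force = 101.89 + 19.04 + 3.95 = 124.88 million (those not working and not actively searching are outside the labor force — including those who want a job but have given up searching).
Civilian working-age population = 173.36 + 124.88 = 298.24 million.
Unemployment rate = 22.61 / 173.36 = 13.04%.
Labor force participation rate = 173.36 / 298.24 = 58.13%.

Unemployment rate ≈ 13.04%; labor force participation rate ≈ 58.13%.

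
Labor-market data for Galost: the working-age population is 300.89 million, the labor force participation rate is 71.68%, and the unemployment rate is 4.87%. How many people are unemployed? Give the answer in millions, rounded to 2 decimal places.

About 10.50 million are unemployed.

Labor force = 0.7168 × 300.89 = 215.68 million.
Unemployed = 0.0487 × 215.68 ≈ 10.50 million.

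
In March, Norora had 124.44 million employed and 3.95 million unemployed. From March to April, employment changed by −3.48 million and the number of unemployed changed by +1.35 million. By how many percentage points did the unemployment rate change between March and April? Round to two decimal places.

March: labor force = 124.44 + 3.95 = 128.39; u = 3.95/128.39 = 3.08%.
April: labor force = 120.96 + 5.30 = 126.26; u = 5.30/126.26 = 4.20%.
Change = 4.20% − 3.08% = +1.12 pp.

The unemployment rate changed by +1.12 percentage points.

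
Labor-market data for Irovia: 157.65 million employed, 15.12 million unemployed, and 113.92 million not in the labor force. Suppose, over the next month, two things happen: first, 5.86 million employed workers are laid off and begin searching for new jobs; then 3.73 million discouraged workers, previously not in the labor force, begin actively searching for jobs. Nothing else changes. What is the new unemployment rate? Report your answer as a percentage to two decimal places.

New unemployment rate ≈ 14.00%.

Initially, labor force = 157.65 + 15.12 = 172.77 million, so u = 15.12/172.77 = 8.75%.
After the first change, employed falls and unemployed rises by 5.86; labor force unchanged → E = 151.79, U = 20.98, labor force = 172.77 million.
After the second change, unemployed and labor force both rise by 3.73 → E = 151.79, U = 24.71, labor force = 176.50 million.
New unemployment rate = 24.71 / 176.50 = 14.00%.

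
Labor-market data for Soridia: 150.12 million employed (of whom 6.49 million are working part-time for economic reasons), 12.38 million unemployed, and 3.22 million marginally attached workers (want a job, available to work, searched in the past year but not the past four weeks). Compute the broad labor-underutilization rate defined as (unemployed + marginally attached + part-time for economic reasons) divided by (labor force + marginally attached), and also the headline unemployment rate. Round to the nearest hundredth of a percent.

Broad underutilization rate ≈ 13.33%; headline unemployment rate ≈ 7.62%.

Labor force = 150.12 + 12.38 = 162.50 million.
Numerator = 12.38 + 3.22 + 6.49 = 22.09 million.
Denominator = 162.50 + 3.22 = 165.72 million.
Broad rate = 22.09 / 165.72 = 13.33%.
Headline unemployment rate = 12.38 / 162.50 = 7.62%.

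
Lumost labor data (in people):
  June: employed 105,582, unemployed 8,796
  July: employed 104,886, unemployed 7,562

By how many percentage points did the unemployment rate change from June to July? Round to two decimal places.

The unemployment rate changed by −0.97 percentage points.

June: labor force = 105,582 + 8,796 = 114,378; u = 8,796/114,378 = 7.69%.
July: labor force = 104,886 + 7,562 = 112,448; u = 7,562/112,448 = 6.72%.
Change = 6.72% − 7.69% = −0.97 pp.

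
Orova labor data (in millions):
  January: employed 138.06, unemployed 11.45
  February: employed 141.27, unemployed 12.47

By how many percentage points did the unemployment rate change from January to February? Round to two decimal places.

January: labor force = 138.06 + 11.45 = 149.51; u = 11.45/149.51 = 7.66%.
February: labor force = 141.27 + 12.47 = 153.74; u = 12.47/153.74 = 8.11%.
Change = 8.11% − 7.66% = +0.45 pp.

The unemployment rate changed by +0.45 percentage points.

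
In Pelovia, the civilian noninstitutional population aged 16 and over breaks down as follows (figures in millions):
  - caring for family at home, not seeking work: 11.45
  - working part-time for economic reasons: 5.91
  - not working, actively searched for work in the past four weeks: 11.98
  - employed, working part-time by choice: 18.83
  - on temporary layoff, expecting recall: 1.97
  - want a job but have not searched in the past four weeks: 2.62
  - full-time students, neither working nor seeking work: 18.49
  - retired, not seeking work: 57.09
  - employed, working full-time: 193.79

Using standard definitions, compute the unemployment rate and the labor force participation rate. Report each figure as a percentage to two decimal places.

Employed = 5.91 + 18.83 + 193.79 = 218.53 million (anyone who worked, including part-time for economic reasons, counts as employed).
Unemployed = 11.98 + 1.97 = 13.95 million (jobless and actively searching, or on temporary layoff).
Labor force = 218.53 + 13.95 = 232.48 million.
Not in labor force = 11.45 + 2.62 + 18.49 + 57.09 = 89.65 million (those not working and not actively searching are outside the labor force — including those who want a job but have given up searching).
Civilian working-age population = 232.48 + 89.65 = 322.13 million.
Unemployment rate = 13.95 / 232.48 = 6.00%.
Labor force participation rate = 232.48 / 322.13 = 72.17%.

Unemployment rate ≈ 6.00%; labor force participation rate ≈ 72.17%.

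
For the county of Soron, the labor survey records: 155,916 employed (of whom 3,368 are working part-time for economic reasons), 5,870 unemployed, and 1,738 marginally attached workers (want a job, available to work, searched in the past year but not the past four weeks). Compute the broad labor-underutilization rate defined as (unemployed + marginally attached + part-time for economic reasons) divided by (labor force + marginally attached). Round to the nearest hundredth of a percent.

Labor force = 155,916 + 5,870 = 161,786.
Numerator = 5,870 + 1,738 + 3,368 = 10,976.
Denominator = 161,786 + 1,738 = 163,524.
Broad rate = 10,976 / 163,524 = 6.71%.

Broad underutilization rate ≈ 6.71%.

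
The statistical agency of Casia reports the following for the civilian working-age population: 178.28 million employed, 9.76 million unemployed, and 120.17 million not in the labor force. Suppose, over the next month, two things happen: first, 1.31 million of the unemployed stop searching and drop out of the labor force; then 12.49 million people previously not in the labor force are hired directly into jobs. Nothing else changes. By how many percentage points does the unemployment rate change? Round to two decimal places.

Initially, labor force = 178.28 + 9.76 = 188.04 million, so u = 9.76/188.04 = 5.19%.
After the first change, unemployed and labor force both fall by 1.31 → E = 178.28, U = 8.45, labor force = 186.73 million.
After the second change, employed and labor force both rise by 12.49; unemployed unchanged → E = 190.77, U = 8.45, labor force = 199.22 million.
New unemployment rate = 8.45 / 199.22 = 4.24%.
Change = 4.24% − 5.19% = −0.95 percentage points.

The unemployment rate changes by −0.95 percentage points.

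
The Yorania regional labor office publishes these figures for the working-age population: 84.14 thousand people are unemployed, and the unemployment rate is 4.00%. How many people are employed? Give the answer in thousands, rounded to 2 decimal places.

About 2,019.36 thousand are employed.

Labor force = U / u = 84.14 / 0.0400 ≈ 2,103.50 thousand.
Employed = labor force − unemployed = 2,103.50 − 84.14 = 2,019.36 thousand.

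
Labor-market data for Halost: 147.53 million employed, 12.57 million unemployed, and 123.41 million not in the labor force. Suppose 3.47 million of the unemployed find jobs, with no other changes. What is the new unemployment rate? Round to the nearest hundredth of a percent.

Initially, labor force = 147.53 + 12.57 = 160.10 million, so u = 12.57/160.10 = 7.85%.
After the change, unemployed falls and employed rises by 3.47; labor force unchanged → E = 151.00, U = 9.10, labor force = 160.10 million.
New unemployment rate = 9.10 / 160.10 = 5.68%.

New unemployment rate ≈ 5.68%.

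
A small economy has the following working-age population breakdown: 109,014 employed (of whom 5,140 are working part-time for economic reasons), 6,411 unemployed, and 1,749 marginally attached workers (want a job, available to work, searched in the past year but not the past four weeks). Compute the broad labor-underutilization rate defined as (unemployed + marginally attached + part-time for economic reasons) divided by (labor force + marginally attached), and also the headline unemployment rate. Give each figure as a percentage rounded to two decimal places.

Broad underutilization rate ≈ 11.35%; headline unemployment rate ≈ 5.55%.

Labor force = 109,014 + 6,411 = 115,425.
Numerator = 6,411 + 1,749 + 5,140 = 13,300.
Denominator = 115,425 + 1,749 = 117,174.
Broad rate = 13,300 / 117,174 = 11.35%.
Headline unemployment rate = 6,411 / 115,425 = 5.55%.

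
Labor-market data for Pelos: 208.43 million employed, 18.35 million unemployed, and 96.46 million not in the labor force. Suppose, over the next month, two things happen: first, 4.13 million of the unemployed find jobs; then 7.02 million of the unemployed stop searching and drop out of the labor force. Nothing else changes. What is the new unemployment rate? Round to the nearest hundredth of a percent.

Initially, labor force = 208.43 + 18.35 = 226.78 million, so u = 18.35/226.78 = 8.09%.
After the first change, unemployed falls and employed rises by 4.13; labor force unchanged → E = 212.56, U = 14.22, labor force = 226.78 million.
After the second change, unemployed and labor force both fall by 7.02 → E = 212.56, U = 7.20, labor force = 219.76 million.
New unemployment rate = 7.20 / 219.76 = 3.28%.

New unemployment rate ≈ 3.28%.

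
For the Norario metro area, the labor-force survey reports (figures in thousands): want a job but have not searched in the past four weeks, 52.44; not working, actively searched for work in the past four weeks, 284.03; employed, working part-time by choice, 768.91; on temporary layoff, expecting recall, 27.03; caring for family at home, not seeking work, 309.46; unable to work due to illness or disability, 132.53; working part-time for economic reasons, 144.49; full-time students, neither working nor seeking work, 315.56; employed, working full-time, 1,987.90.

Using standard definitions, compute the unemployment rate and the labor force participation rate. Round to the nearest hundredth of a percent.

Employed = 768.91 + 144.49 + 1,987.90 = 2,901.30 thousand (anyone who worked, including part-time for economic reasons, counts as employed).
Unemployed = 284.03 + 27.03 = 311.06 thousand (jobless and actively searching, or on temporary layoff).
Labor force = 2,901.30 + 311.06 = 3,212.36 thousand.
Not in labor force = 52.44 + 309.46 + 132.53 + 315.56 = 809.99 thousand (those not working and not actively searching are outside the labor force — including those who want a job but have given up searching).
Civilian working-age population = 3,212.36 + 809.99 = 4,022.35 thousand.
Unemployment rate = 311.06 / 3,212.36 = 9.68%.
Labor force participation rate = 3,212.36 / 4,022.35 = 79.86%.

Unemployment rate ≈ 9.68%; labor force participation rate ≈ 79.86%.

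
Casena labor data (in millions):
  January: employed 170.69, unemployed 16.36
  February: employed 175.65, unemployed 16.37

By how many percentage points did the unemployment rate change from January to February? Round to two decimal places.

January: labor force = 170.69 + 16.36 = 187.05; u = 16.36/187.05 = 8.75%.
February: labor force = 175.65 + 16.37 = 192.02; u = 16.37/192.02 = 8.53%.
Change = 8.53% − 8.75% = −0.22 pp.

The unemployment rate changed by −0.22 percentage points.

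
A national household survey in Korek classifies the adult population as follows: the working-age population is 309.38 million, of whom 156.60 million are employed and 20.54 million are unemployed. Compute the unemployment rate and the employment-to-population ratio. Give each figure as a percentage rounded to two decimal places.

Labor force = employed + unemployed = 156.60 + 20.54 = 177.14 million.
Unemployment rate = 20.54 / 177.14 = 11.60%.
Employment-population ratio = 156.60 / 309.38 = 50.62%.

Unemployment rate ≈ 11.60%; employment-population ratio ≈ 50.62%.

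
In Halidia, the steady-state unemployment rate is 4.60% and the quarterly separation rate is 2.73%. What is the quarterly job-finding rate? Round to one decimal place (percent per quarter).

Job-finding rate ≈ 56.6% per quarter.

From u* = s/(s+f): f = s·(1−u)/u.
f = 2.73 × (1 − 0.0460) / 0.0460 = 2.6044 / 0.0460 ≈ 56.6% per quarter.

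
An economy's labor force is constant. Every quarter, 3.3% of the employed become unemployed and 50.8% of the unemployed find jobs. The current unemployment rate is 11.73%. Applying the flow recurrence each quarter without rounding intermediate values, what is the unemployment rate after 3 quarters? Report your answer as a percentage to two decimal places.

Unemployment rate after three quarters ≈ 6.64%.

With a fixed labor force, u_{t+1} = u_t + s·(1−u_t) − f·u_t = u_t·(1−s−f) + s.
Here 1−s−f = 0.459 and s = 0.033.
u_1 = 0.117300 × 0.459 + 0.033 = 0.086841.
u_2 = 0.086841 × 0.459 + 0.033 = 0.072860.
u_3 = 0.072860 × 0.459 + 0.033 = 0.066443.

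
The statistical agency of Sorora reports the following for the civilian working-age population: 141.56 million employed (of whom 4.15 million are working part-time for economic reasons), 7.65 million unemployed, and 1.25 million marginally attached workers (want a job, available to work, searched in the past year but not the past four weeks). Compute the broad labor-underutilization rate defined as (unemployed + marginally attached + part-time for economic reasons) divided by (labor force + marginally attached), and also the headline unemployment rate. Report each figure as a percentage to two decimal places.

Labor force = 141.56 + 7.65 = 149.21 million.
Numerator = 7.65 + 1.25 + 4.15 = 13.05 million.
Denominator = 149.21 + 1.25 = 150.46 million.
Broad rate = 13.05 / 150.46 = 8.67%.
Headline unemployment rate = 7.65 / 149.21 = 5.13%.

Broad underutilization rate ≈ 8.67%; headline unemployment rate ≈ 5.13%.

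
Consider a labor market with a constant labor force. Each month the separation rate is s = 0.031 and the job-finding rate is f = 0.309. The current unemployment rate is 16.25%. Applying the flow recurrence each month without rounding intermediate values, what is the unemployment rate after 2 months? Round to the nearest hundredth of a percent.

Unemployment rate after two months ≈ 12.22%.

With a fixed labor force, u_{t+1} = u_t + s·(1−u_t) − f·u_t = u_t·(1−s−f) + s.
Here 1−s−f = 0.660 and s = 0.031.
u_1 = 0.162500 × 0.660 + 0.031 = 0.138250.
u_2 = 0.138250 × 0.660 + 0.031 = 0.122245.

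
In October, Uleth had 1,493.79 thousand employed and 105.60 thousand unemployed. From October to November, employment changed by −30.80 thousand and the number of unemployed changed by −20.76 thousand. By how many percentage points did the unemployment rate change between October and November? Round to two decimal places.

October: labor force = 1,493.79 + 105.60 = 1,599.39; u = 105.60/1,599.39 = 6.60%.
November: labor force = 1,462.99 + 84.84 = 1,547.83; u = 84.84/1,547.83 = 5.48%.
Change = 5.48% − 6.60% = −1.12 pp.

The unemployment rate changed by −1.12 percentage points.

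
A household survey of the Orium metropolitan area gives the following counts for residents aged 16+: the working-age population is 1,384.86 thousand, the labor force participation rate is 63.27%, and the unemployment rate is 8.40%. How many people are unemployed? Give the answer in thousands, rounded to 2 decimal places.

About 73.60 thousand are unemployed.

Labor force = 0.6327 × 1,384.86 = 876.20 thousand.
Unemployed = 0.0840 × 876.20 ≈ 73.60 thousand.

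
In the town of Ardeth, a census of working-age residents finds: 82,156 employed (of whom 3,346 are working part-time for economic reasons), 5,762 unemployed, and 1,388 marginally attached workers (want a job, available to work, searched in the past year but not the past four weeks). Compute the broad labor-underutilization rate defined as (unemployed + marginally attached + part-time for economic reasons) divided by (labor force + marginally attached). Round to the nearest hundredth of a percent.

Broad underutilization rate ≈ 11.75%.

Labor force = 82,156 + 5,762 = 87,918.
Numerator = 5,762 + 1,388 + 3,346 = 10,496.
Denominator = 87,918 + 1,388 = 89,306.
Broad rate = 10,496 / 89,306 = 11.75%.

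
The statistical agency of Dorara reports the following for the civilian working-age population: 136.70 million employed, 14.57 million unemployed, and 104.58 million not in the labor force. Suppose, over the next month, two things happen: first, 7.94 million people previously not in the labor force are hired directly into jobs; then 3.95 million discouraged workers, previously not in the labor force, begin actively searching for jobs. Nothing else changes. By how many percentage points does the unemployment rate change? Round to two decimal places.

Initially, labor force = 136.70 + 14.57 = 151.27 million, so u = 14.57/151.27 = 9.63%.
After the first change, employed and labor force both rise by 7.94; unemployed unchanged → E = 144.64, U = 14.57, labor force = 159.21 million.
After the second change, unemployed and labor force both rise by 3.95 → E = 144.64, U = 18.52, labor force = 163.16 million.
New unemployment rate = 18.52 / 163.16 = 11.35%.
Change = 11.35% − 9.63% = +1.72 percentage points.

The unemployment rate changes by +1.72 percentage points.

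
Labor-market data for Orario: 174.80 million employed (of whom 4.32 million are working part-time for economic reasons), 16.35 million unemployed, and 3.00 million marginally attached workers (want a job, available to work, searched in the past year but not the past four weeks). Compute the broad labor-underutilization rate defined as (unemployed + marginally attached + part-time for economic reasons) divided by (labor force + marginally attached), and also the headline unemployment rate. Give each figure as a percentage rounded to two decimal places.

Labor force = 174.80 + 16.35 = 191.15 million.
Numerator = 16.35 + 3.00 + 4.32 = 23.67 million.
Denominator = 191.15 + 3.00 = 194.15 million.
Broad rate = 23.67 / 194.15 = 12.19%.
Headline unemployment rate = 16.35 / 191.15 = 8.55%.

Broad underutilization rate ≈ 12.19%; headline unemployment rate ≈ 8.55%.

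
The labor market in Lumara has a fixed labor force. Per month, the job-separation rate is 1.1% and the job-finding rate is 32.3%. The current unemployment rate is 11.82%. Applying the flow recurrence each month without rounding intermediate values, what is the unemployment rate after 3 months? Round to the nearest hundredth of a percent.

With a fixed labor force, u_{t+1} = u_t + s·(1−u_t) − f·u_t = u_t·(1−s−f) + s.
Here 1−s−f = 0.666 and s = 0.011.
u_1 = 0.118200 × 0.666 + 0.011 = 0.089721.
u_2 = 0.089721 × 0.666 + 0.011 = 0.070754.
u_3 = 0.070754 × 0.666 + 0.011 = 0.058122.

Unemployment rate after three months ≈ 5.81%.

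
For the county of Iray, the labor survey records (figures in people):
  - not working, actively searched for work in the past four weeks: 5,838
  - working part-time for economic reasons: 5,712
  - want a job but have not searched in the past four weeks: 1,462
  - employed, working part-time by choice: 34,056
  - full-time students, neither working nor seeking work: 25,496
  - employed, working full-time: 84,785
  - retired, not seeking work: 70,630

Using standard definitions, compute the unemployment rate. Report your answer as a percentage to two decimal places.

Employed = 5,712 + 34,056 + 84,785 = 124,553 (anyone who worked, including part-time for economic reasons, counts as employed).
Unemployed = 5,838.
Labor force = 124,553 + 5,838 = 130,391.
Unemployment rate = 5,838 / 130,391 = 4.48%.

Unemployment rate ≈ 4.48%.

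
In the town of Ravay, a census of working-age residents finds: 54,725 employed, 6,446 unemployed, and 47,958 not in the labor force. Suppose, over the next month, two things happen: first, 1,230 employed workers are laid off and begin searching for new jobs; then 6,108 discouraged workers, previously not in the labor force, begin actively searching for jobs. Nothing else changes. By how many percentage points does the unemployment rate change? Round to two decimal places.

Initially, labor force = 54,725 + 6,446 = 61,171, so u = 6,446/61,171 = 10.54%.
After the first change, employed falls and unemployed rises by 1,230; labor force unchanged → E = 53,495, U = 7,676, labor force = 61,171.
After the second change, unemployed and labor force both rise by 6,108 → E = 53,495, U = 13,784, labor force = 67,279.
New unemployment rate = 13,784 / 67,279 = 20.49%.
Change = 20.49% − 10.54% = +9.95 percentage points.

The unemployment rate changes by +9.95 percentage points.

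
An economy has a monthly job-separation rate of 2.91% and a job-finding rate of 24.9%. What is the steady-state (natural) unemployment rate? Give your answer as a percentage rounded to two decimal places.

At steady state the flows balance: s·E = f·U, so U/(E+U) = s/(s+f).
u* = 2.91 / (2.91 + 24.9) = 2.91 / 27.81 = 10.46%.

Steady-state unemployment rate ≈ 10.46%.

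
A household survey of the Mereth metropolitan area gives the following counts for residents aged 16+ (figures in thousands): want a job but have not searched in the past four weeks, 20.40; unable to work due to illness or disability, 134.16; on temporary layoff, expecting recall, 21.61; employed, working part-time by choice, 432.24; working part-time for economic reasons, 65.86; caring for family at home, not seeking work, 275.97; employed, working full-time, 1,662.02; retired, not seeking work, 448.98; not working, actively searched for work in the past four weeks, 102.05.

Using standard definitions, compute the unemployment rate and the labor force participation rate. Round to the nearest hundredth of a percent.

Unemployment rate ≈ 5.41%; labor force participation rate ≈ 72.20%.

Employed = 432.24 + 65.86 + 1,662.02 = 2,160.12 thousand (anyone who worked, including part-time for economic reasons, counts as employed).
Unemployed = 21.61 + 102.05 = 123.66 thousand (jobless and actively searching, or on temporary layoff).
Labor force = 2,160.12 + 123.66 = 2,283.78 thousand.
Not in labor force = 20.40 + 134.16 + 275.97 + 448.98 = 879.51 thousand (those not working and not actively searching are outside the labor force — including those who want a job but have given up searching).
Civilian working-age population = 2,283.78 + 879.51 = 3,163.29 thousand.
Unemployment rate = 123.66 / 2,283.78 = 5.41%.
Labor force participation rate = 2,283.78 / 3,163.29 = 72.20%.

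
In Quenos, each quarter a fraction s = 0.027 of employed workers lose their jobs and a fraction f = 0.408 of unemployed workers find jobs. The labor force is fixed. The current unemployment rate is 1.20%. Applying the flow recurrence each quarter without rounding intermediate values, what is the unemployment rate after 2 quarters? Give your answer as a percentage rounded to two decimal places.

With a fixed labor force, u_{t+1} = u_t + s·(1−u_t) − f·u_t = u_t·(1−s−f) + s.
Here 1−s−f = 0.565 and s = 0.027.
u_1 = 0.012000 × 0.565 + 0.027 = 0.033780.
u_2 = 0.033780 × 0.565 + 0.027 = 0.046086.

Unemployment rate after two quarters ≈ 4.61%.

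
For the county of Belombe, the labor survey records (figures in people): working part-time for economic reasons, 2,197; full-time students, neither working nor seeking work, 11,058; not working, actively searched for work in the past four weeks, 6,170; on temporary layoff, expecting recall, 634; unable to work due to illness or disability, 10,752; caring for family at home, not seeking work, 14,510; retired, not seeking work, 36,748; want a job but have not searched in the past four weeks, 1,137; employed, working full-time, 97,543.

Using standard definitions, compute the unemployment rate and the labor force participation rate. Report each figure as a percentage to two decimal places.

Unemployment rate ≈ 6.39%; labor force participation rate ≈ 58.95%.

Employed = 2,197 + 97,543 = 99,740 (anyone who worked, including part-time for economic reasons, counts as employed).
Unemployed = 6,170 + 634 = 6,804 (jobless and actively searching, or on temporary layoff).
Labor force = 99,740 + 6,804 = 106,544.
Not in labor force = 11,058 + 10,752 + 14,510 + 36,748 + 1,137 = 74,205 (those not working and not actively searching are outside the labor force — including those who want a job but have given up searching).
Civilian working-age population = 106,544 + 74,205 = 180,749.
Unemployment rate = 6,804 / 106,544 = 6.39%.
Labor force participation rate = 106,544 / 180,749 = 58.95%.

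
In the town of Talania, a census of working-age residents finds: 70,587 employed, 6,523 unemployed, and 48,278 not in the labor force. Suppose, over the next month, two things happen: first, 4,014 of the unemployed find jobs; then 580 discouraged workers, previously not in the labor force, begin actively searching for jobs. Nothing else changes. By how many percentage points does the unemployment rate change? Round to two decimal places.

The unemployment rate changes by −4.48 percentage points.

Initially, labor force = 70,587 + 6,523 = 77,110, so u = 6,523/77,110 = 8.46%.
After the first change, unemployed falls and employed rises by 4,014; labor force unchanged → E = 74,601, U = 2,509, labor force = 77,110.
After the second change, unemployed and labor force both rise by 580 → E = 74,601, U = 3,089, labor force = 77,690.
New unemployment rate = 3,089 / 77,690 = 3.98%.
Change = 3.98% − 8.46% = −4.48 percentage points.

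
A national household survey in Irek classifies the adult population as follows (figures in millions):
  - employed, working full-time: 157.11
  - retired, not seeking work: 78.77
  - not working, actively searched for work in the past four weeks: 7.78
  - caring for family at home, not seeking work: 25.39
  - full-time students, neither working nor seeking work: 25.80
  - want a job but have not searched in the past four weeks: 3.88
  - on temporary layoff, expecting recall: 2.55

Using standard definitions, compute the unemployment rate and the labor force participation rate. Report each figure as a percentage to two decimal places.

Unemployment rate ≈ 6.17%; labor force participation rate ≈ 55.58%.

Employed = 157.11 million.
Unemployed = 7.78 + 2.55 = 10.33 million (jobless and actively searching, or on temporary layoff).
Labor force = 157.11 + 10.33 = 167.44 million.
Not in labor force = 78.77 + 25.39 + 25.80 + 3.88 = 133.84 million (those not working and not actively searching are outside the labor force — including those who want a job but have given up searching).
Civilian working-age population = 167.44 + 133.84 = 301.28 million.
Unemployment rate = 10.33 / 167.44 = 6.17%.
Labor force participation rate = 167.44 / 301.28 = 55.58%.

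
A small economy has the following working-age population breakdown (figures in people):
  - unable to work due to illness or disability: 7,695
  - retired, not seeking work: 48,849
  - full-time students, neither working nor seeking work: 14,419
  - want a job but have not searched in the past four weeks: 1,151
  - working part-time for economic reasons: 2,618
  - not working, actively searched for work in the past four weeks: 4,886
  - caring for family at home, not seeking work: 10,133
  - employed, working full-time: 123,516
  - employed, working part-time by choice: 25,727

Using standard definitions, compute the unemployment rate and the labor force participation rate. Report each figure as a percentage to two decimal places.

Unemployment rate ≈ 3.12%; labor force participation rate ≈ 65.59%.

Employed = 2,618 + 123,516 + 25,727 = 151,861 (anyone who worked, including part-time for economic reasons, counts as employed).
Unemployed = 4,886.
Labor force = 151,861 + 4,886 = 156,747.
Not in labor force = 7,695 + 48,849 + 14,419 + 1,151 + 10,133 = 82,247 (those not working and not actively searching are outside the labor force — including those who want a job but have given up searching).
Civilian working-age population = 156,747 + 82,247 = 238,994.
Unemployment rate = 4,886 / 156,747 = 3.12%.
Labor force participation rate = 156,747 / 238,994 = 65.59%.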